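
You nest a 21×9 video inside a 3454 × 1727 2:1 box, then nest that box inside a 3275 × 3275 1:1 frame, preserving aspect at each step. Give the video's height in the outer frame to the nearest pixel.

1404 px

First fit — 21×9 into 3454×1727 spans the width: 3454.00 × 1480.29.
Second fit — the 2:1 canvas into 3275×3275 spans the width: 3275.00 × 1637.50 (×0.9482 from 3454×1727).
The video scales with it: height 1480.29 × 0.9482 ≈ 1403.57.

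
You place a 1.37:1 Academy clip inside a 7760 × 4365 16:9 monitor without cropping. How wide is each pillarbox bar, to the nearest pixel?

890 px

1.37:1 Academy (1.370) < 16:9 (1.778), so the clip fills the height.
The clip is 4365 × 1.370 ≈ 5980.05 px wide.
7760 − 5980.05 = 1779.95 px of bars (889.98 each).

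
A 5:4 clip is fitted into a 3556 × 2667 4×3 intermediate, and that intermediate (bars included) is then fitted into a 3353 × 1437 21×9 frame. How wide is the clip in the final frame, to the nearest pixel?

Inside the 3556×2667 canvas the clip is height-limited at 3333.75 × 2667.00.
Second fit — the 4×3 canvas into 3353×1437 spans the height: 1916.00 × 1437.00 (×0.5388 from 3556×2667).
Applying the same ×0.5388: 3333.75 → 1796.25.

1796 px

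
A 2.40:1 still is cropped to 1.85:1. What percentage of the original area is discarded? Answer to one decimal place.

The height stays; only width is cut (since 1.85:1 is narrower than 2.40:1).
Area ratio = (1.850)/(2.400) = 77.08%; the remaining 22.92% is cropped out.

22.9%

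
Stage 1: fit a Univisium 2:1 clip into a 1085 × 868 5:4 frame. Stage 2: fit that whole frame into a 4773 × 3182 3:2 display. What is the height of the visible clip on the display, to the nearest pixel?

1989 px

Univisium 2:1 in 1085×868: fills the width, so the clip is 1085.00 × 542.50.
Second fit — the 5:4 canvas into 4773×3182 spans the height: 3977.50 × 3182.00 (×3.6659 from 1085×868).
The clip scales with it: height 542.50 × 3.6659 ≈ 1988.75.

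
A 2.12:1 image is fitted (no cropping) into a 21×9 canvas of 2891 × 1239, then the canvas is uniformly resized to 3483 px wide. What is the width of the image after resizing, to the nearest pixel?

Fitted into 2891×1239, the image spans the height; its width is 1239 × 2.120 ≈ 2626.68 px.
The frame scales by 3483/2891 = 1.2048; 2626.68 × 1.2048 ≈ 3164.55 px.

3165 px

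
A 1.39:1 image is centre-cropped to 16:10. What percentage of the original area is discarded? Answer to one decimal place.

Going from 1.39:1 to 16:10 means cutting height while keeping width.
Fraction kept = (1.390)/(1.600) ≈ 86.88%, so 13.12% is lost.

13.1%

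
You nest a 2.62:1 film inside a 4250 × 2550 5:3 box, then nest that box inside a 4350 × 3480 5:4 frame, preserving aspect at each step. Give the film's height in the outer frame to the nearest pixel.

1660 px

Inside the 4250×2550 canvas the film is width-limited at 4250.00 × 1622.14.
The 5:3 canvas is width-limited in 4350×3480, giving 4350.00 × 2610.00; scale factor 1.0235.
Applying the same ×1.0235: 1622.14 → 1660.31.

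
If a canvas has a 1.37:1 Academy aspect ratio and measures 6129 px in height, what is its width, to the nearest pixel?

At 1.37:1 Academy, 6129 × 1.370 ≈ 8396.73.

8397 px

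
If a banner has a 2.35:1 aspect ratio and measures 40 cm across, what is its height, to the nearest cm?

At 2.35:1, 40 / 2.350 ≈ 17.02.

17 cm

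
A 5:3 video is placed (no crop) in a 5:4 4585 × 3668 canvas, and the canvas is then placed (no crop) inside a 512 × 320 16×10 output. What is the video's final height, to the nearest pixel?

240 px

5:3 in 4585×3668: fills the width, so the video is 4585.00 × 2751.00.
5:4 in 512×320: fills the height, so the intermediate becomes 400.00 × 320.00 — a scale of ×0.0872.
Applying the same ×0.0872: 2751.00 → 240.00.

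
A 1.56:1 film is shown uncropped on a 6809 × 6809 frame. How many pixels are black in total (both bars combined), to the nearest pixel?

16642942 pixels

1.56:1 (1.560) > square (1.000), so the film fills the width.
Content height = 6809 / 1.560 ≈ 4364.7436 px.
6809 − 4364.7436 = 2444.2564 px of bars.
Across the 6809-px span: 2444.2564 × 6809 ≈ 16642942 px.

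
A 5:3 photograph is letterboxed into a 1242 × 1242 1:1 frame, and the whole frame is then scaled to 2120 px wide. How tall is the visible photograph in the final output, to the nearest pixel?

At 1242×1242 the photograph is width-limited, so height = 1242 × 3/5 ≈ 745.20 px.
The frame scales by 2120/1242 = 1.7069; 745.20 × 1.7069 ≈ 1272.00 px.

1272 px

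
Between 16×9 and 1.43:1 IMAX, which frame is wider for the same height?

16×9

16×9 = 1.778 and 1.43; 1.778 > 1.43.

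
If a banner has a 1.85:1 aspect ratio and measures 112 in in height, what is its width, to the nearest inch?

Width = 112 × 1.850 = 207.20.

207 in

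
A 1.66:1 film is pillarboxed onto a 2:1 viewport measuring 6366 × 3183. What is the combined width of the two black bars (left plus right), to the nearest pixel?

1.66:1 is narrower than 2:1, so it spans the full height.
That makes the image 5283.78 px wide (3183 × 1.660).
Leftover width: 6366 − 5283.78 = 1082.22 px.

1082 px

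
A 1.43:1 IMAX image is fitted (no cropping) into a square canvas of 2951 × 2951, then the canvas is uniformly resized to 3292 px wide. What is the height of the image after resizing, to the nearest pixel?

2302 px

In the 2951×2951 frame the image fills the width: height = 2951 / 1.430 ≈ 2063.64 px.
Resizing to 3292 px wide multiplies everything by 1.1156: 2063.64 → 2302.10 px.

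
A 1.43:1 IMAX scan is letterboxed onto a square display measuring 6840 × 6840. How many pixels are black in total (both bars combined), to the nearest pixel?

14068397 pixels

1.43:1 IMAX is wider than square, so it spans the full width.
Content height = 6840 / 1.430 ≈ 4783.2168 px.
Black = 6840 − 4783.2168 = 2056.7832 px.
Across the 6840-px span: 2056.7832 × 6840 ≈ 14068397 px.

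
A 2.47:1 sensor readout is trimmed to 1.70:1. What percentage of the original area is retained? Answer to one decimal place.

68.8%

Going from 2.47:1 to 1.70:1 means cutting width while keeping height.
Fraction kept = (1.700)/(2.470) ≈ 68.83%.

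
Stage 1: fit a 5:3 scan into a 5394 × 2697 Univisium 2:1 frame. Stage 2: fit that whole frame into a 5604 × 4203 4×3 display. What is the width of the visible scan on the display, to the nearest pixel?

Inside the 5394×2697 canvas the scan is height-limited at 4495.00 × 2697.00.
The Univisium 2:1 canvas is width-limited in 5604×4203, giving 5604.00 × 2802.00; scale factor 1.0389.
So the scan's width is 4495.00 × 1.0389 ≈ 4670.00.

4670 px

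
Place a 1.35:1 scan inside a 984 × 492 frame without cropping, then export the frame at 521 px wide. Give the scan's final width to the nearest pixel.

352 px

In the 984×492 frame the scan fills the height: width = 492 × 1.350 ≈ 664.20 px.
The frame scales by 521/984 = 0.5295; 664.20 × 0.5295 ≈ 351.68 px.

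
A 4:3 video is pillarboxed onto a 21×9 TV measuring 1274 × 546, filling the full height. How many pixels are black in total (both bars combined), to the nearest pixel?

That makes the image 728.0000 px wide (546 × 4/3).
Leftover width: 1274 − 728.0000 = 546.0000 px.
Bar area = 546.0000 × 546 ≈ 298116 px.

298116 pixels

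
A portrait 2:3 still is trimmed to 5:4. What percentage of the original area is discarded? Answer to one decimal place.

Going from portrait 2:3 to 5:4 means cutting height while keeping width.
Area ratio = (0.667)/(1.250) = 53.33%; the remaining 46.67% is cropped out.

46.7%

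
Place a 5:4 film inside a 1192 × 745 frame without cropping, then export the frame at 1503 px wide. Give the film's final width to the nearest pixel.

1174 px

In the 1192×745 frame the film fills the height: width = 745 × 5/4 ≈ 931.25 px.
Resizing to 1503 px wide multiplies everything by 1.2609: 931.25 → 1174.22 px.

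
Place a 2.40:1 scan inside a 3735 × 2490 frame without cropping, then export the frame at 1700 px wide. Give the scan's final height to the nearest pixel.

708 px

In the 3735×2490 frame the scan fills the width: height = 3735 / 2.400 ≈ 1556.25 px.
Resizing to 1700 px wide multiplies everything by 0.4552: 1556.25 → 708.33 px.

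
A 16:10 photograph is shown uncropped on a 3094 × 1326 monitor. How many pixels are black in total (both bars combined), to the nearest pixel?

1289402 pixels

Since 1.600 < 2.333, the photograph is height-limited.
That makes the image 2121.6000 px wide (1326 × 16/10).
Black = 3094 − 2121.6000 = 972.4000 px.
Bar area = 972.4000 × 1326 ≈ 1289402 px.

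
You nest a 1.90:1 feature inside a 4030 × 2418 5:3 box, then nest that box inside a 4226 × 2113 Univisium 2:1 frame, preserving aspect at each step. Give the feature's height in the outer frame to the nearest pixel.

1854 px

First fit — 1.90:1 into 4030×2418 spans the width: 4030.00 × 2121.05.
5:3 in 4226×2113: fills the height, so the intermediate becomes 3521.67 × 2113.00 — a scale of ×0.8739.
The feature scales with it: height 2121.05 × 0.8739 ≈ 1853.51.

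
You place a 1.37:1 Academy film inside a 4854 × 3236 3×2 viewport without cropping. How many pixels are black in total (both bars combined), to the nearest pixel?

1361320 pixels

1.37:1 Academy is narrower than 3×2, so it spans the full height.
That makes the image 4433.3200 px wide (3236 × 1.370).
4854 − 4433.3200 = 420.6800 px of bars.
Across the 3236-px span: 420.6800 × 3236 ≈ 1361320 px.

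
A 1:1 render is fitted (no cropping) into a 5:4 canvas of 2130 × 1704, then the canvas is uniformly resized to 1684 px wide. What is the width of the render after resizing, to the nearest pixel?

1347 px

Fitted into 2130×1704, the render spans the height; its width is 1704 × 1/1 ≈ 1704.00 px.
The frame scales by 1684/2130 = 0.7906; 1704.00 × 0.7906 ≈ 1347.20 px.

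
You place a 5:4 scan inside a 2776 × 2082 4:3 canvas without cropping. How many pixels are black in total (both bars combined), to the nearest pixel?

361227 pixels

5:4 is narrower than 4:3, so it spans the full height.
The scan is 2082 × 5/4 ≈ 2602.5000 px wide.
2776 − 2602.5000 = 173.5000 px of bars.
Bar area = 173.5000 × 2082 ≈ 361227 px.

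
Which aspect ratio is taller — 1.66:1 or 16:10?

1.66 and 16:10 = 1.6; 1.66 > 1.6. The smaller width-to-height ratio is the taller frame.

16:10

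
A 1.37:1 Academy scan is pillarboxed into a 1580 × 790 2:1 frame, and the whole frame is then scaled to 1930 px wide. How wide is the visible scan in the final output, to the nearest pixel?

1322 px

In the 1580×790 frame the scan fills the height: width = 790 × 1.370 ≈ 1082.30 px.
Resizing to 1930 px wide multiplies everything by 1.2215: 1082.30 → 1322.05 px.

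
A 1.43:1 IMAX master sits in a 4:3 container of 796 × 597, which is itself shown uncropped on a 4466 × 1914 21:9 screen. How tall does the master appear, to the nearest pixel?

1785 px

1.43:1 IMAX in 796×597: fills the width, so the master is 796.00 × 556.64.
4:3 in 4466×1914: fills the height, so the intermediate becomes 2552.00 × 1914.00 — a scale of ×3.2060.
The master scales with it: height 556.64 × 3.2060 ≈ 1784.62.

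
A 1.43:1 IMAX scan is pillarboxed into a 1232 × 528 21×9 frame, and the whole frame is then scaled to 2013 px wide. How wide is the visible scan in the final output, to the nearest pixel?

1234 px

At 1232×528 the scan is height-limited, so width = 528 × 1.430 ≈ 755.04 px.
The frame scales by 2013/1232 = 1.6339; 755.04 × 1.6339 ≈ 1233.68 px.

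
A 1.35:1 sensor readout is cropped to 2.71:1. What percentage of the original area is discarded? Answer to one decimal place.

Going from 1.35:1 to 2.71:1 means cutting height while keeping width.
(1.350)/(2.710) ≈ 0.498 of the area survives, leaving 50.18% discarded.

50.2%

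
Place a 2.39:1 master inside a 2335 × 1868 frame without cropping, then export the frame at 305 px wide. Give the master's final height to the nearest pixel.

128 px

Fitted into 2335×1868, the master spans the width; its height is 2335 / 2.390 ≈ 976.99 px.
The frame scales by 305/2335 = 0.1306; 976.99 × 0.1306 ≈ 127.62 px.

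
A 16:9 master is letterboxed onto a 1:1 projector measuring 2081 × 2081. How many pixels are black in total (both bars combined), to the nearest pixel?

1894620 pixels

16:9 is wider than 1:1, so it spans the full width.
The master is 2081 × 9/16 ≈ 1170.5625 px tall.
Leftover height: 2081 − 1170.5625 = 910.4375 px.
Across the 2081-px span: 910.4375 × 2081 ≈ 1894620 px.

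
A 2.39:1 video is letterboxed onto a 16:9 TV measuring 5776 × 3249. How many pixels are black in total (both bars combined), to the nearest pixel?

2.39:1 is wider than 16:9, so it spans the full width.
That makes the image 2416.7364 px tall (5776 / 2.390).
3249 − 2416.7364 = 832.2636 px of bars.
That's 832.2636 × 5776 ≈ 4807155 black pixels.

4807155 pixels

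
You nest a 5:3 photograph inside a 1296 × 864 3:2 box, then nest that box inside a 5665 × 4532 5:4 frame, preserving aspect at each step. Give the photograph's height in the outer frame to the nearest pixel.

5:3 in 1296×864: fills the width, so the photograph is 1296.00 × 777.60.
3:2 in 5665×4532: fills the width, so the intermediate becomes 5665.00 × 3776.67 — a scale of ×4.3711.
The photograph scales with it: height 777.60 × 4.3711 ≈ 3399.00.

3399 px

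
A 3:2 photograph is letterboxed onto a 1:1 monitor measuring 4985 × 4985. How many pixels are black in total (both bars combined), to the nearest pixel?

3:2 (1.500) > 1:1 (1.000), so the photograph fills the width.
That makes the image 3323.3333 px tall (4985 × 2/3).
4985 − 3323.3333 = 1661.6667 px of bars.
Across the 4985-px span: 1661.6667 × 4985 ≈ 8283408 px.

8283408 pixels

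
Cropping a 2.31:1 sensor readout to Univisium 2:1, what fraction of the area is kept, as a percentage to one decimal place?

86.6%

Going from 2.31:1 to Univisium 2:1 means cutting width while keeping height.
Fraction kept = (2.000)/(2.310) ≈ 86.58%.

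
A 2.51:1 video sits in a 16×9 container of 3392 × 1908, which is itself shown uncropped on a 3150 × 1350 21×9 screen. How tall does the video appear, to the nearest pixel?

Inside the 3392×1908 canvas the video is width-limited at 3392.00 × 1351.39.
The 16×9 canvas is height-limited in 3150×1350, giving 2400.00 × 1350.00; scale factor 0.7075.
The video scales with it: height 1351.39 × 0.7075 ≈ 956.18.

956 px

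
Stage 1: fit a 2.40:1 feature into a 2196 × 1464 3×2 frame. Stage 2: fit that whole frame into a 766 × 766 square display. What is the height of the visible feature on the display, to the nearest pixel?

2.40:1 in 2196×1464: fills the width, so the feature is 2196.00 × 915.00.
The 3×2 canvas is width-limited in 766×766, giving 766.00 × 510.67; scale factor 0.3488.
The feature scales with it: height 915.00 × 0.3488 ≈ 319.17.

319 px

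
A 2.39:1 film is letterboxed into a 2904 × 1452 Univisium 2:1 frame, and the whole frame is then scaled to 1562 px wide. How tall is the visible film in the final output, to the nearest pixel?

654 px

Fitted into 2904×1452, the film spans the width; its height is 2904 / 2.390 ≈ 1215.06 px.
Resizing to 1562 px wide multiplies everything by 0.5379: 1215.06 → 653.56 px.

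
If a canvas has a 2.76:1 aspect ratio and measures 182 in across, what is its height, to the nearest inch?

At 2.76:1, 182 / 2.760 ≈ 65.94.

66 in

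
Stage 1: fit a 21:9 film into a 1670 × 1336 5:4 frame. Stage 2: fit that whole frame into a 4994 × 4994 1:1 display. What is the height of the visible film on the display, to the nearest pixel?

21:9 in 1670×1336: fills the width, so the film is 1670.00 × 715.71.
Second fit — the 5:4 canvas into 4994×4994 spans the width: 4994.00 × 3995.20 (×2.9904 from 1670×1336).
Applying the same ×2.9904: 715.71 → 2140.29.

2140 px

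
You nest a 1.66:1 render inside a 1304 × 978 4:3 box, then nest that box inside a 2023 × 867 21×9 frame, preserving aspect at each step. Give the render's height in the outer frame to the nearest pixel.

696 px

1.66:1 in 1304×978: fills the width, so the render is 1304.00 × 785.54.
Second fit — the 4:3 canvas into 2023×867 spans the height: 1156.00 × 867.00 (×0.8865 from 1304×978).
The render scales with it: height 785.54 × 0.8865 ≈ 696.39.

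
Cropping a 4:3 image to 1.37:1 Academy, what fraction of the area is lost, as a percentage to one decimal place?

2.7%

1.37:1 Academy is wider than 4:3, so the crop keeps the full width and trims the height.
(1.333)/(1.370) ≈ 0.973 of the area survives, leaving 2.68% discarded.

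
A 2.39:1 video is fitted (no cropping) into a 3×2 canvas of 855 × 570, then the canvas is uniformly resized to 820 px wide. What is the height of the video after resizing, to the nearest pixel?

Fitted into 855×570, the video spans the width; its height is 855 / 2.390 ≈ 357.74 px.
The frame scales by 820/855 = 0.9591; 357.74 × 0.9591 ≈ 343.10 px.

343 px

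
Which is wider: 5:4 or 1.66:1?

1.66:1

5:4 = 1.25 and 1.66; 1.66 > 1.25.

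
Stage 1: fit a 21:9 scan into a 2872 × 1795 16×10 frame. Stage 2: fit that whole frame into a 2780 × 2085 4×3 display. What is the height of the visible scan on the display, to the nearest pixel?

21:9 in 2872×1795: fills the width, so the scan is 2872.00 × 1230.86.
Second fit — the 16×10 canvas into 2780×2085 spans the width: 2780.00 × 1737.50 (×0.9680 from 2872×1795).
Applying the same ×0.9680: 1230.86 → 1191.43.

1191 px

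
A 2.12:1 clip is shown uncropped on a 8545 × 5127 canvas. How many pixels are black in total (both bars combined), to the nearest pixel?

9368222 pixels

2.12:1 is wider than 5:3, so it spans the full width.
That makes the image 4030.6604 px tall (8545 / 2.120).
5127 − 4030.6604 = 1096.3396 px of bars.
That's 1096.3396 × 8545 ≈ 9368222 black pixels.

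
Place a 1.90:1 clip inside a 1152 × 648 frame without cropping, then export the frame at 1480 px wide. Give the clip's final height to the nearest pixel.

At 1152×648 the clip is width-limited, so height = 1152 / 1.900 ≈ 606.32 px.
Scaling 1152 → 1480 is ×1.2847, so the height becomes 606.32 × 1.2847 ≈ 778.95 px.

779 px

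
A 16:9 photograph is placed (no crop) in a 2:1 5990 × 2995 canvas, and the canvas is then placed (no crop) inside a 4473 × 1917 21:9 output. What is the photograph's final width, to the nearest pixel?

Inside the 5990×2995 canvas the photograph is height-limited at 5324.44 × 2995.00.
2:1 in 4473×1917: fills the height, so the intermediate becomes 3834.00 × 1917.00 — a scale of ×0.6401.
Applying the same ×0.6401: 5324.44 → 3408.00.

3408 px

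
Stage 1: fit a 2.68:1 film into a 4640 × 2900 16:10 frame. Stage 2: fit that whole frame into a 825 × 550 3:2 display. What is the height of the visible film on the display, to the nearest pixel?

First fit — 2.68:1 into 4640×2900 spans the width: 4640.00 × 1731.34.
Second fit — the 16:10 canvas into 825×550 spans the width: 825.00 × 515.62 (×0.1778 from 4640×2900).
Applying the same ×0.1778: 1731.34 → 307.84.

308 px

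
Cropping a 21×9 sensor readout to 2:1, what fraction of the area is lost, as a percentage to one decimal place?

The height stays; only width is cut (since 2:1 is narrower than 21×9).
Fraction kept = (2.000)/(2.333) ≈ 85.71%, so 14.29% is lost.

14.3%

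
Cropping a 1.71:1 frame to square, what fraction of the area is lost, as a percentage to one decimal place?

41.5%

The height stays; only width is cut (since square is narrower than 1.71:1).
Area ratio = (1.000)/(1.710) = 58.48%; the remaining 41.52% is cropped out.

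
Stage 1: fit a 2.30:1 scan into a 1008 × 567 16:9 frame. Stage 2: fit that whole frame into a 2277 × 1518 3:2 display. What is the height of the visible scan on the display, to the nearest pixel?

Inside the 1008×567 canvas the scan is width-limited at 1008.00 × 438.26.
The 16:9 canvas is width-limited in 2277×1518, giving 2277.00 × 1280.81; scale factor 2.2589.
So the scan's height is 438.26 × 2.2589 ≈ 990.00.

990 px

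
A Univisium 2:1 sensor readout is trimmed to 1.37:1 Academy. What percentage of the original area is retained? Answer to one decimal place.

The height stays; only width is cut (since 1.37:1 Academy is narrower than Univisium 2:1).
Area ratio = (1.370)/(2.000) = 68.50% retained.

68.5%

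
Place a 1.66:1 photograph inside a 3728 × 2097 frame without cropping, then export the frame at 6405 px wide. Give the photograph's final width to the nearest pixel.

At 3728×2097 the photograph is height-limited, so width = 2097 × 1.660 ≈ 3481.02 px.
Scaling 3728 → 6405 is ×1.7181, so the width becomes 3481.02 × 1.7181 ≈ 5980.67 px.

5981 px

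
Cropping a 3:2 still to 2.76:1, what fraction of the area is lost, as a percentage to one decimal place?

Going from 3:2 to 2.76:1 means cutting height while keeping width.
(1.500)/(2.760) ≈ 0.543 of the area survives, leaving 45.65% discarded.

45.7%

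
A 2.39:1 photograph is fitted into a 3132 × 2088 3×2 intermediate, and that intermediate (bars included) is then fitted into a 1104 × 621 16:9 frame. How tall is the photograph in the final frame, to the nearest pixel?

390 px

Inside the 3132×2088 canvas the photograph is width-limited at 3132.00 × 1310.46.
Second fit — the 3×2 canvas into 1104×621 spans the height: 931.50 × 621.00 (×0.2974 from 3132×2088).
Applying the same ×0.2974: 1310.46 → 389.75.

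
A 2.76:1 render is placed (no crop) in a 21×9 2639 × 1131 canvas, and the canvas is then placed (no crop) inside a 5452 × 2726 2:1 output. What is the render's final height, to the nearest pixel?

1975 px

2.76:1 in 2639×1131: fills the width, so the render is 2639.00 × 956.16.
21×9 in 5452×2726: fills the width, so the intermediate becomes 5452.00 × 2336.57 — a scale of ×2.0659.
The render scales with it: height 956.16 × 2.0659 ≈ 1975.36.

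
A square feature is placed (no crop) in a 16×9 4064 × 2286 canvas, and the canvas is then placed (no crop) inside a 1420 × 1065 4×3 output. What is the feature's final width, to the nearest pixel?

799 px

First fit — square into 4064×2286 spans the height: 2286.00 × 2286.00.
Second fit — the 16×9 canvas into 1420×1065 spans the width: 1420.00 × 798.75 (×0.3494 from 4064×2286).
The feature scales with it: width 2286.00 × 0.3494 ≈ 798.75.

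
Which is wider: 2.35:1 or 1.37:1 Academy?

2.35:1

2.35 and 1.37; 2.35 > 1.37.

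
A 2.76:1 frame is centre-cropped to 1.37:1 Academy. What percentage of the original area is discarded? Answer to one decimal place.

50.4%

Going from 2.76:1 to 1.37:1 Academy means cutting width while keeping height.
(1.370)/(2.760) ≈ 0.496 of the area survives, leaving 50.36% discarded.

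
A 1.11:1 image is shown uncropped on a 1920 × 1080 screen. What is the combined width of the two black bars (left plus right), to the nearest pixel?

721 px

1.11:1 (1.110) < 16×9 (1.778), so the image fills the height.
The image is 1080 × 1.110 ≈ 1198.80 px wide.
Leftover width: 1920 − 1198.80 = 721.20 px.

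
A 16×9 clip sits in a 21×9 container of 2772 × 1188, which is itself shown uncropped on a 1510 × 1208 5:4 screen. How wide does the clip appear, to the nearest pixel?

Inside the 2772×1188 canvas the clip is height-limited at 2112.00 × 1188.00.
Second fit — the 21×9 canvas into 1510×1208 spans the width: 1510.00 × 647.14 (×0.5447 from 2772×1188).
The clip scales with it: width 2112.00 × 0.5447 ≈ 1150.48.

1150 px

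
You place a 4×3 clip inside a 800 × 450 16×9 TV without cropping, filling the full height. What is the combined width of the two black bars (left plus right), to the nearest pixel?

That makes the image 600.00 px wide (450 × 4/3).
800 − 600.00 = 200.00 px of bars.

200 px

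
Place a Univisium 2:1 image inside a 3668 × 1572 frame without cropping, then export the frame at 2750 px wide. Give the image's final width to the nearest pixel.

Fitted into 3668×1572, the image spans the height; its width is 1572 × 2/1 ≈ 3144.00 px.
Resizing to 2750 px wide multiplies everything by 0.7497: 3144.00 → 2357.14 px.

2357 px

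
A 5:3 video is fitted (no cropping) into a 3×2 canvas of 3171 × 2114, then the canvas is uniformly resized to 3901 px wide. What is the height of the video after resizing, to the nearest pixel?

At 3171×2114 the video is width-limited, so height = 3171 × 3/5 ≈ 1902.60 px.
Resizing to 3901 px wide multiplies everything by 1.2302: 1902.60 → 2340.60 px.

2341 px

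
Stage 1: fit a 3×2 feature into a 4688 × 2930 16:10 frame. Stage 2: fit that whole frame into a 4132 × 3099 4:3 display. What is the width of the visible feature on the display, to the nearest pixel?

First fit — 3×2 into 4688×2930 spans the height: 4395.00 × 2930.00.
The 16:10 canvas is width-limited in 4132×3099, giving 4132.00 × 2582.50; scale factor 0.8814.
So the feature's width is 4395.00 × 0.8814 ≈ 3873.75.

3874 px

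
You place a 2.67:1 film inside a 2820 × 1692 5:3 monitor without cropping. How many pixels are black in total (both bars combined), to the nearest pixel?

Since 2.670 > 1.667, the film is width-limited.
That makes the image 1056.1798 px tall (2820 / 2.670).
Leftover height: 1692 − 1056.1798 = 635.8202 px.
Bar area = 635.8202 × 2820 ≈ 1793013 px.

1793013 pixels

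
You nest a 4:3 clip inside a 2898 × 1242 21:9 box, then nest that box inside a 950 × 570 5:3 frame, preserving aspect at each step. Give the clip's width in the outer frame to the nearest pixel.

543 px

4:3 in 2898×1242: fills the height, so the clip is 1656.00 × 1242.00.
The 21:9 canvas is width-limited in 950×570, giving 950.00 × 407.14; scale factor 0.3278.
The clip scales with it: width 1656.00 × 0.3278 ≈ 542.86.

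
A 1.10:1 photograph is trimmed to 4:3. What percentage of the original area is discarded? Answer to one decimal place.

The width stays; only height is cut (since 4:3 is wider than 1.10:1).
(1.100)/(1.333) ≈ 0.825 of the area survives, leaving 17.50% discarded.

17.5%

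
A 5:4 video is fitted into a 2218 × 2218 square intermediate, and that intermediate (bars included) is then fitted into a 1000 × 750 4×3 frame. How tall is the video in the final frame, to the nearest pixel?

600 px

5:4 in 2218×2218: fills the width, so the video is 2218.00 × 1774.40.
square in 1000×750: fills the height, so the intermediate becomes 750.00 × 750.00 — a scale of ×0.3381.
Applying the same ×0.3381: 1774.40 → 600.00.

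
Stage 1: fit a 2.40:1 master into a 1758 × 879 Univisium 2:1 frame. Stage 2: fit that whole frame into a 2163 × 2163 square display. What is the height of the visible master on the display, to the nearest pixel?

First fit — 2.40:1 into 1758×879 spans the width: 1758.00 × 732.50.
The Univisium 2:1 canvas is width-limited in 2163×2163, giving 2163.00 × 1081.50; scale factor 1.2304.
Applying the same ×1.2304: 732.50 → 901.25.

901 px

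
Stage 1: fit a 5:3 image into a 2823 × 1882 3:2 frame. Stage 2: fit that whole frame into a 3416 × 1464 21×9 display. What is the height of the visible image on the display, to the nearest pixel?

1318 px

Inside the 2823×1882 canvas the image is width-limited at 2823.00 × 1693.80.
Second fit — the 3:2 canvas into 3416×1464 spans the height: 2196.00 × 1464.00 (×0.7779 from 2823×1882).
So the image's height is 1693.80 × 0.7779 ≈ 1317.60.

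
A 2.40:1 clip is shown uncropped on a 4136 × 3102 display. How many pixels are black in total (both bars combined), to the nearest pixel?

2.40:1 is wider than 4:3, so it spans the full width.
Content height = 4136 / 2.400 ≈ 1723.3333 px.
3102 − 1723.3333 = 1378.6667 px of bars.
Across the 4136-px span: 1378.6667 × 4136 ≈ 5702165 px.

5702165 pixels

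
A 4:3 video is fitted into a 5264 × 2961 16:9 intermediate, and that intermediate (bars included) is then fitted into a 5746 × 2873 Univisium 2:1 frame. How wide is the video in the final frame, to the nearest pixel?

3831 px

Inside the 5264×2961 canvas the video is height-limited at 3948.00 × 2961.00.
The 16:9 canvas is height-limited in 5746×2873, giving 5107.56 × 2873.00; scale factor 0.9703.
So the video's width is 3948.00 × 0.9703 ≈ 3830.67.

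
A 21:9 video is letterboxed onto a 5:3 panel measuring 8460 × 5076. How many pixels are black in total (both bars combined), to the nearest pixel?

21:9 (2.333) > 5:3 (1.667), so the video fills the width.
Content height = 8460 × 9/21 ≈ 3625.7143 px.
Leftover height: 5076 − 3625.7143 = 1450.2857 px.
Bar area = 1450.2857 × 8460 ≈ 12269417 px.

12269417 pixels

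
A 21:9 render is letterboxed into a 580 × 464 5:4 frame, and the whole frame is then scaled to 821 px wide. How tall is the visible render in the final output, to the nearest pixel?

At 580×464 the render is width-limited, so height = 580 × 9/21 ≈ 248.57 px.
Scaling 580 → 821 is ×1.4155, so the height becomes 248.57 × 1.4155 ≈ 351.86 px.

352 px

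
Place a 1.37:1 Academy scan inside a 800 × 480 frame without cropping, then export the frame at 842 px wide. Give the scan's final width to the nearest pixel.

At 800×480 the scan is height-limited, so width = 480 × 1.370 ≈ 657.60 px.
Scaling 800 → 842 is ×1.0525, so the width becomes 657.60 × 1.0525 ≈ 692.12 px.

692 px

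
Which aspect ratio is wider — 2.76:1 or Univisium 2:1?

2.76 and Univisium 2:1 = 2; 2.76 > 2.

2.76:1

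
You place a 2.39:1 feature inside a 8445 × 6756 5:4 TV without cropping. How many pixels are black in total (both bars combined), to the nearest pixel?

Since 2.390 > 1.250, the feature is width-limited.
That makes the image 3533.4728 px tall (8445 / 2.390).
Black = 6756 − 3533.4728 = 3222.5272 px.
Bar area = 3222.5272 × 8445 ≈ 27214242 px.

27214242 pixels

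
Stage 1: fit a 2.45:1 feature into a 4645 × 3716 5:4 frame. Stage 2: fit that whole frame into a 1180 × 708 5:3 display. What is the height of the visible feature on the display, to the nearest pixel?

2.45:1 in 4645×3716: fills the width, so the feature is 4645.00 × 1895.92.
The 5:4 canvas is height-limited in 1180×708, giving 885.00 × 708.00; scale factor 0.1905.
So the feature's height is 1895.92 × 0.1905 ≈ 361.22.

361 px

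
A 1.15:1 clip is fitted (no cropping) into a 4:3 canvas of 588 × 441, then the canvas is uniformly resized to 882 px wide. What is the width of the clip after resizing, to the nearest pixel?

761 px

At 588×441 the clip is height-limited, so width = 441 × 1.150 ≈ 507.15 px.
Resizing to 882 px wide multiplies everything by 1.5000: 507.15 → 760.73 px.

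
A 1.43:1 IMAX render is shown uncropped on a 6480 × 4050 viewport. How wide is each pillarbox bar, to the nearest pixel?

344 px

Since 1.430 < 1.600, the render is height-limited.
That makes the image 5791.50 px wide (4050 × 1.430).
6480 − 5791.50 = 688.50 px of bars (344.25 each).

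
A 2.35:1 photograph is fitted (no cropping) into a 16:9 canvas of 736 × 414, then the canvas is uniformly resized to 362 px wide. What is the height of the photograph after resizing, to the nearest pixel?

Fitted into 736×414, the photograph spans the width; its height is 736 / 2.350 ≈ 313.19 px.
Scaling 736 → 362 is ×0.4918, so the height becomes 313.19 × 0.4918 ≈ 154.04 px.

154 px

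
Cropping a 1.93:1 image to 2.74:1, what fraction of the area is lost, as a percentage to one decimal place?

29.6%

Going from 1.93:1 to 2.74:1 means cutting height while keeping width.
Fraction kept = (1.930)/(2.740) ≈ 70.44%, so 29.56% is lost.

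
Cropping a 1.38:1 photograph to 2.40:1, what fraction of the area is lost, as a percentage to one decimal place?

The width stays; only height is cut (since 2.40:1 is wider than 1.38:1).
Area ratio = (1.380)/(2.400) = 57.50%; the remaining 42.50% is cropped out.

42.5%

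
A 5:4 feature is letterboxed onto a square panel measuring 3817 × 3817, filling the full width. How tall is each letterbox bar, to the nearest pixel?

382 px

The feature is 3817 × 4/5 ≈ 3053.60 px tall.
3817 − 3053.60 = 763.40 px of bars (381.70 each).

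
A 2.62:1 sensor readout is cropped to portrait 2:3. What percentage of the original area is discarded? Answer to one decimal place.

Going from 2.62:1 to portrait 2:3 means cutting width while keeping height.
(0.667)/(2.620) ≈ 0.254 of the area survives, leaving 74.55% discarded.

74.6%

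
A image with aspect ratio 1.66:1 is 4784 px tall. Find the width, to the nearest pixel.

At 1.66:1, 4784 × 1.660 ≈ 7941.44.

7941 px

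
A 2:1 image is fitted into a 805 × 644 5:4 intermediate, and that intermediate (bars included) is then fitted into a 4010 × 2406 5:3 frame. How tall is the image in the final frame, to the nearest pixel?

Inside the 805×644 canvas the image is width-limited at 805.00 × 402.50.
Second fit — the 5:4 canvas into 4010×2406 spans the height: 3007.50 × 2406.00 (×3.7360 from 805×644).
So the image's height is 402.50 × 3.7360 ≈ 1503.75.

1504 px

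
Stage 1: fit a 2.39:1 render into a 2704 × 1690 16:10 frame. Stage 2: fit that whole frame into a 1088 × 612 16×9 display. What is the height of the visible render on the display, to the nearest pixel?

First fit — 2.39:1 into 2704×1690 spans the width: 2704.00 × 1131.38.
The 16:10 canvas is height-limited in 1088×612, giving 979.20 × 612.00; scale factor 0.3621.
Applying the same ×0.3621: 1131.38 → 409.71.

410 px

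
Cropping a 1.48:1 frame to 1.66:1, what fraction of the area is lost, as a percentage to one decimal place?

The width stays; only height is cut (since 1.66:1 is wider than 1.48:1).
Area ratio = (1.480)/(1.660) = 89.16%; the remaining 10.84% is cropped out.

10.8%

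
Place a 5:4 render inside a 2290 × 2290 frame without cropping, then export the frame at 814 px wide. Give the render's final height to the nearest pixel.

651 px

At 2290×2290 the render is width-limited, so height = 2290 × 4/5 ≈ 1832.00 px.
Resizing to 814 px wide multiplies everything by 0.3555: 1832.00 → 651.20 px.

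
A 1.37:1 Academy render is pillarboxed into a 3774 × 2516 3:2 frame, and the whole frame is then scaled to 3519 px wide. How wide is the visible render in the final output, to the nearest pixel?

In the 3774×2516 frame the render fills the height: width = 2516 × 1.370 ≈ 3446.92 px.
Scaling 3774 → 3519 is ×0.9324, so the width becomes 3446.92 × 0.9324 ≈ 3214.02 px.

3214 px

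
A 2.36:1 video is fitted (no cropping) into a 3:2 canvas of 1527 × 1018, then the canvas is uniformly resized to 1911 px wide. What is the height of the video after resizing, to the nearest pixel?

810 px

At 1527×1018 the video is width-limited, so height = 1527 / 2.360 ≈ 647.03 px.
The frame scales by 1911/1527 = 1.2515; 647.03 × 1.2515 ≈ 809.75 px.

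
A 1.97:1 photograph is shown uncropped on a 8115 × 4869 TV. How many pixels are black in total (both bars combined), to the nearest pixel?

6083902 pixels

1.97:1 is wider than 5:3, so it spans the full width.
That makes the image 4119.2893 px tall (8115 / 1.970).
4869 − 4119.2893 = 749.7107 px of bars.
That's 749.7107 × 8115 ≈ 6083902 black pixels.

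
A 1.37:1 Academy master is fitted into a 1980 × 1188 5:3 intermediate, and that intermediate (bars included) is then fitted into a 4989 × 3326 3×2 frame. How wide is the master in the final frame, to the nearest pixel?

4101 px

Inside the 1980×1188 canvas the master is height-limited at 1627.56 × 1188.00.
Second fit — the 5:3 canvas into 4989×3326 spans the width: 4989.00 × 2993.40 (×2.5197 from 1980×1188).
So the master's width is 1627.56 × 2.5197 ≈ 4100.96.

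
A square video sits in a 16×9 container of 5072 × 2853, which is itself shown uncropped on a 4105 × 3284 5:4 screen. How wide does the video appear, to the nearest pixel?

2309 px

First fit — square into 5072×2853 spans the height: 2853.00 × 2853.00.
Second fit — the 16×9 canvas into 4105×3284 spans the width: 4105.00 × 2309.06 (×0.8093 from 5072×2853).
The video scales with it: width 2853.00 × 0.8093 ≈ 2309.06.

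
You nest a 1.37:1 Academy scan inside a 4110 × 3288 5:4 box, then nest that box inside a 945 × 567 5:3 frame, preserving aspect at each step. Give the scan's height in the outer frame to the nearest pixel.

1.37:1 Academy in 4110×3288: fills the width, so the scan is 4110.00 × 3000.00.
5:4 in 945×567: fills the height, so the intermediate becomes 708.75 × 567.00 — a scale of ×0.1724.
So the scan's height is 3000.00 × 0.1724 ≈ 517.34.

517 px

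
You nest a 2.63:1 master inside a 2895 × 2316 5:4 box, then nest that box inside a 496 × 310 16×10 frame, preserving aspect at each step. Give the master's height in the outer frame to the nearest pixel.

2.63:1 in 2895×2316: fills the width, so the master is 2895.00 × 1100.76.
The 5:4 canvas is height-limited in 496×310, giving 387.50 × 310.00; scale factor 0.1339.
The master scales with it: height 1100.76 × 0.1339 ≈ 147.34.

147 px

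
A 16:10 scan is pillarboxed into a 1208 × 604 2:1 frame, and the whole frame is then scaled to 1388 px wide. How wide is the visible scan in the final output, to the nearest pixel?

1110 px

Fitted into 1208×604, the scan spans the height; its width is 604 × 16/10 ≈ 966.40 px.
Scaling 1208 → 1388 is ×1.1490, so the width becomes 966.40 × 1.1490 ≈ 1110.40 px.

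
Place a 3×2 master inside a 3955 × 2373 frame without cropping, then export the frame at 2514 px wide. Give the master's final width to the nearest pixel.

Fitted into 3955×2373, the master spans the height; its width is 2373 × 3/2 ≈ 3559.50 px.
Scaling 3955 → 2514 is ×0.6357, so the width becomes 3559.50 × 0.6357 ≈ 2262.60 px.

2263 px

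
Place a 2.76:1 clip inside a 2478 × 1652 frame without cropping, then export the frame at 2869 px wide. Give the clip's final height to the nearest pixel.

At 2478×1652 the clip is width-limited, so height = 2478 / 2.760 ≈ 897.83 px.
Resizing to 2869 px wide multiplies everything by 1.1578: 897.83 → 1039.49 px.

1039 px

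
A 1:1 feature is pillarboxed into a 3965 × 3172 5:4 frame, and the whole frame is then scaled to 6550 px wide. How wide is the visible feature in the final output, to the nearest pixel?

5240 px

At 3965×3172 the feature is height-limited, so width = 3172 × 1/1 ≈ 3172.00 px.
Resizing to 6550 px wide multiplies everything by 1.6520: 3172.00 → 5240.00 px.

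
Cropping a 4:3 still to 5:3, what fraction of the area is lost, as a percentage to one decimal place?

20.0%

The width stays; only height is cut (since 5:3 is wider than 4:3).
Fraction kept = (1.333)/(1.667) ≈ 80.00%, so 20.00% is lost.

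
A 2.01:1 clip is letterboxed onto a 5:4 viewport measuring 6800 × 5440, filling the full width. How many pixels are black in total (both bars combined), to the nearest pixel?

13987025 pixels

Content height = 6800 / 2.010 ≈ 3383.0846 px.
Leftover height: 5440 − 3383.0846 = 2056.9154 px.
Bar area = 2056.9154 × 6800 ≈ 13987025 px.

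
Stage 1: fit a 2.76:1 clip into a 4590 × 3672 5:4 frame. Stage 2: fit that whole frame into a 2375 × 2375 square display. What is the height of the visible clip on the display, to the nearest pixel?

861 px

Inside the 4590×3672 canvas the clip is width-limited at 4590.00 × 1663.04.
Second fit — the 5:4 canvas into 2375×2375 spans the width: 2375.00 × 1900.00 (×0.5174 from 4590×3672).
So the clip's height is 1663.04 × 0.5174 ≈ 860.51.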